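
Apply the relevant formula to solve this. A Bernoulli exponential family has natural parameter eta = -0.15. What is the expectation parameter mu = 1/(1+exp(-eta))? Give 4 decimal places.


Dual coordinate (expectation parameter) for Bernoulli:
mu = 1/(1+exp(-eta)).
eta = -0.15.
exp(-eta) = exp(0.15) = 1.161834.
mu = 1/(1+1.161834) = 0.4626

0.4626


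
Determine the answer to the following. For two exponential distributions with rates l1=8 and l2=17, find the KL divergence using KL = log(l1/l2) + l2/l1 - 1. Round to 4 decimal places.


KL divergence for exponential family:
KL = log(l1/l2) + l2/l1 - 1.
log(8/17) = -0.753772.
17/8 = 2.125.
KL = -0.753772 + 2.125 - 1 = 0.3712

0.3712


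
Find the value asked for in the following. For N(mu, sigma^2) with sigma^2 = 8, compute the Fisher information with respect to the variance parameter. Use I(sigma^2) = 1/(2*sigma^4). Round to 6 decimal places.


Fisher information for variance: I(sigma^2) = 1/(2*sigma^4).
sigma^2 = 8, so sigma^4 = 64.
I = 1/(2*64) = 1/128 = 0.007813

0.007813


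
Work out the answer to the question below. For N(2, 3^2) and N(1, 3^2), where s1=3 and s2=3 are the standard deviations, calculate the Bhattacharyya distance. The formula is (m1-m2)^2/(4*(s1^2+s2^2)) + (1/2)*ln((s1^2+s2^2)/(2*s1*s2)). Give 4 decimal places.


Bhattacharyya distance between two Gaussians:
DB = (m1-m2)^2/(4*(s1^2+s2^2)) + (1/2)*ln((s1^2+s2^2)/(2*s1*s2)).
(m1-m2)^2 = (1)^2 = 1.
s1^2+s2^2 = 9 + 9 = 18.
term1 = 1/72 = 0.013889.
term2 = 0.5*ln(18/18.0) = 0.0.
DB = 0.013889 + 0.0 = 0.0139

0.0139


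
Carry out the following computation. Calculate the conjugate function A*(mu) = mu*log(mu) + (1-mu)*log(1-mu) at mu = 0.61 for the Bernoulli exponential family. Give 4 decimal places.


Legendre transform for Bernoulli:
A*(mu) = mu*log(mu) + (1-mu)*log(1-mu).
mu = 0.61, 1-mu = 0.39.
mu*log(mu) = 0.61*log(0.61) = -0.301521.
(1-mu)*log(1-mu) = 0.39*log(0.39) = -0.367227.
A* = -0.301521 + -0.367227 = -0.6687

-0.6687


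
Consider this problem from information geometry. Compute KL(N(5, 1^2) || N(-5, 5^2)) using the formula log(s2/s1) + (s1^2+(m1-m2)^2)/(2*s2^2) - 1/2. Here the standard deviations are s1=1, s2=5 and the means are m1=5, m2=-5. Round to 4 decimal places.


KL divergence between normal distributions:
KL = log(s2/s1) + (s1^2 + (m1-m2)^2)/(2*s2^2) - 1/2.
log(5/1) = 1.609438.
(1^2 + (5--5)^2)/(2*5^2) = (1 + 100)/50 = 2.02.
KL = 1.609438 + 2.02 - 0.5 = 3.1294

3.1294


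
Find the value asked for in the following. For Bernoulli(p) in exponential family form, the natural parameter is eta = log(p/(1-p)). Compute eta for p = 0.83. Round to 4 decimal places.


Natural parameter for Bernoulli: eta = log(p/(1-p)).
p = 0.83, 1-p = 0.17.
p/(1-p) = 4.882353.
eta = log(4.882353) = 1.5856

1.5856


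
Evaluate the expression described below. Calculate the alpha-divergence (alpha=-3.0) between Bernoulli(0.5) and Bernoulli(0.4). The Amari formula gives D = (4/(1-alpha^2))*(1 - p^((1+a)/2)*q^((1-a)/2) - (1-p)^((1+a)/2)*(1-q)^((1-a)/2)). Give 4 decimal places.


Amari alpha-divergence:
D = (4/(1-alpha^2))*(1 - p^((1+a)/2)*q^((1-a)/2) - (1-p)^((1+a)/2)*(1-q)^((1-a)/2)).
alpha = -3.0, p = 0.5, q = 0.4.
e1 = (1+alpha)/2 = -1.0, e2 = (1-alpha)/2 = 2.0.
t1 = p^e1 * q^e2 = 0.5^-1.0 * 0.4^2.0 = 0.32.
t2 = (1-p)^e1 * (1-q)^e2 = 0.5^-1.0 * 0.6^2.0 = 0.72.
4/(1-alpha^2) = -0.5.
D = -0.5*(1 - 0.32 - 0.72) = 0.0200

0.0200


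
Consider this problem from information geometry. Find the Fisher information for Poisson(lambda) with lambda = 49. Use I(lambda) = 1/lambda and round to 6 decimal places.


Fisher information for Poisson: I(lambda) = 1/lambda.
lambda = 49.
I(lambda) = 1/49 = 0.020408

0.020408


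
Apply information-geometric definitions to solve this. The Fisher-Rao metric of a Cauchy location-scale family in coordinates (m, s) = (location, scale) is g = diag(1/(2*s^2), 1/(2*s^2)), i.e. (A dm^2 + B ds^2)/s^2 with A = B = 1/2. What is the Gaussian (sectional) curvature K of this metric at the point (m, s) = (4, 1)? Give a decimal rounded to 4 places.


The metric has the form g = (A dm^2 + B ds^2)/s^2 with A = 1/2, B = 1/2.
Substitute u = sqrt(A/B)*m: g = B*(du^2 + ds^2)/s^2, i.e. B times the
Poincare upper half-plane metric, which has constant Gaussian curvature -1.
Scaling a 2D metric by a constant c divides the Gaussian curvature by c,
so K = -1/B = -1/(1/2) = -2.0000 everywhere (the point (m, s) = (4, 1) is irrelevant:
the curvature is constant).
The requested Gaussian curvature is K = -2.0000.

-2.0000


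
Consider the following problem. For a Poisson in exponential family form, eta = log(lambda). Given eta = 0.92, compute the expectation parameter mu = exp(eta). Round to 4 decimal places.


Expectation parameter for Poisson exponential family:
mu = exp(eta).
eta = 0.92.
mu = exp(0.92) = 2.5093

2.5093


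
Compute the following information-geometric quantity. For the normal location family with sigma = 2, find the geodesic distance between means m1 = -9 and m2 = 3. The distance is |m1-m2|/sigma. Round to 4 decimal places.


On the fixed-variance normal subfamily, geodesic distance = |m1-m2|/sigma.
|-9 - 3| = 12.
sigma = 2.
d = 12/2 = 6.0000

6.0000


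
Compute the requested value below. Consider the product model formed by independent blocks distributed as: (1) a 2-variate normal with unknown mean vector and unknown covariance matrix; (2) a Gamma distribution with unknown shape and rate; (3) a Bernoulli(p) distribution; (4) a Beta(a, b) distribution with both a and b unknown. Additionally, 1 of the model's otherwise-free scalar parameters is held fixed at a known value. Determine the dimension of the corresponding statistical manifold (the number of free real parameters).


The dimension of a statistical manifold equals the number of free
(independent) real parameters of the model. For a product of independent
blocks the parameter counts add.
- 2-variate normal: 2 (mean) + 2*3/2 = 3 (symmetric covariance) = 5.
- Gamma (shape, rate): 2.
- Bernoulli (p): 1.
- Beta (a, b): 2.
Total = 5 + 2 + 1 + 2 = 10.
1 parameter(s) fixed at known values: 10 - 1 = 9.
Dimension = 9

9


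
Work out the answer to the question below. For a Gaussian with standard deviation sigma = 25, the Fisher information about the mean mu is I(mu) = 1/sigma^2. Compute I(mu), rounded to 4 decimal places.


The Fisher information for the mean of a normal distribution is I(mu) = 1/sigma^2.
sigma = 25, so sigma^2 = 625.
I(mu) = 1/625 = 0.0016

0.0016


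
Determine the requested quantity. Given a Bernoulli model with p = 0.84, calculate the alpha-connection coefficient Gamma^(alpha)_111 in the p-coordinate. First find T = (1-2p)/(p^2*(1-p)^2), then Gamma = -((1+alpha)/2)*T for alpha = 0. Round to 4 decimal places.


Skewness (Amari-Chentsov) tensor: T = (1-2p)/(p^2*(1-p)^2).
p = 0.84, 1-2p = -0.68, p^2 = 0.7056, (1-p)^2 = 0.0256.
T = -0.68/(0.7056 * 0.0256) = -37.645266.
In the p-coordinate, Gamma^(alpha) = Gamma^(0) - (alpha/2)*T with Gamma^(0) = (1/2)*g'(p) = -T/2,
so Gamma^(alpha) = -((1+alpha)/2)*T.
alpha = 0, -(1+alpha)/2 = -0.5.
Gamma = -0.5 * -37.645266 = 18.8226

18.8226


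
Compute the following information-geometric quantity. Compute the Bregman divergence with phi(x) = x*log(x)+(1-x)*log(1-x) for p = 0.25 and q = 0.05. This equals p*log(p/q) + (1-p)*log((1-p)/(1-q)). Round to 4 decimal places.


Bregman divergence with negative entropy generator:
D = p*log(p/q) + (1-p)*log((1-p)/(1-q)).
p = 0.25, q = 0.05.
p*log(p/q) = 0.25*log(0.25/0.05) = 0.402359.
(1-p)*log((1-p)/(1-q)) = 0.75*log(0.75/0.95) = -0.177292.
D = 0.402359 + -0.177292 = 0.2251

0.2251


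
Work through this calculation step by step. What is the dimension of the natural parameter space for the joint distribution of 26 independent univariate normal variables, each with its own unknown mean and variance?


Exponential family dimension calculation:
Each univariate normal has two natural parameters (mu/sigma^2 and -1/(2 sigma^2)).
With 26 independent components, dim = 2 * 26 = 52.

52


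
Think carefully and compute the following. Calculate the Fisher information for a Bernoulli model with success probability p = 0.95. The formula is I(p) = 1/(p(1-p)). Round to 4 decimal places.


For Bernoulli(p), Fisher information is I(p) = 1/(p*(1-p)).
p = 0.95, 1-p = 0.05.
p*(1-p) = 0.0475.
I(p) = 1/0.0475 = 21.0526

21.0526


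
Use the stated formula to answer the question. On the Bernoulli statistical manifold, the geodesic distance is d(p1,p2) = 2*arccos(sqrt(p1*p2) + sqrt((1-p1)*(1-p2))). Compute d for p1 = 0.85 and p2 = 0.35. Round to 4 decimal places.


Geodesic distance on Bernoulli manifold:
d(p1,p2) = 2*arccos(sqrt(p1*p2) + sqrt((1-p1)*(1-p2))).
sqrt(p1*p2) = sqrt(0.85*0.35) = 0.545436.
sqrt((1-p1)*(1-p2)) = sqrt(0.15*0.65) = 0.31225.
arg = 0.545436 + 0.31225 = 0.857686.
d = 2*arccos(0.857686) = 1.0801

1.0801


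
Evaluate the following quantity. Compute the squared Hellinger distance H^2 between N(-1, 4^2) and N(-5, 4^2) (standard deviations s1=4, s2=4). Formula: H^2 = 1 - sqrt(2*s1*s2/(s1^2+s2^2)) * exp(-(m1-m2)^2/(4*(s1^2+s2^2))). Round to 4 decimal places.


Squared Hellinger distance for Gaussians:
H^2 = 1 - sqrt(2*s1*s2/(s1^2+s2^2)) * exp(-(m1-m2)^2/(4*(s1^2+s2^2))).
s1^2 = 16, s2^2 = 16, s1^2+s2^2 = 32.
sqrt(2*4*4/(32)) = 1.0.
(m1-m2)^2 = (4)^2 = 16.
exp(-16/(4*32)) = exp(-0.125) = 0.882497.
H^2 = 1 - 1.0*0.882497 = 0.1175

0.1175


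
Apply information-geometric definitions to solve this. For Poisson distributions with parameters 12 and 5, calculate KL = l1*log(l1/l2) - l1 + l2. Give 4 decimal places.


KL divergence for Poisson:
KL = l1*log(l1/l2) - l1 + l2.
l1 = 12, l2 = 5.
log(12/5) = 0.875469.
l1*log(l1/l2) = 12 * 0.875469 = 10.505625.
KL = 10.505625 - 12 + 5 = 3.5056

3.5056


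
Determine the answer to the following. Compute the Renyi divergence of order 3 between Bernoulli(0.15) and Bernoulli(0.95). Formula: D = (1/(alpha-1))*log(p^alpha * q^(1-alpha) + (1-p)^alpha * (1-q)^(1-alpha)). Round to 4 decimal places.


Renyi divergence of order alpha between Bernoulli distributions:
D = (1/(alpha-1))*log(p^alpha * q^(1-alpha) + (1-p)^alpha * (1-q)^(1-alpha)).
alpha = 3, p = 0.15, q = 0.95.
p^alpha * q^(1-alpha) = 0.15^3 * 0.95^-2 = 0.00374.
(1-p)^alpha * (1-q)^(1-alpha) = 0.85^3 * 0.05^-2 = 245.65.
sum = 0.00374 + 245.65 = 245.65374.
D = (1/2)*log(245.65374) = 2.7520

2.7520


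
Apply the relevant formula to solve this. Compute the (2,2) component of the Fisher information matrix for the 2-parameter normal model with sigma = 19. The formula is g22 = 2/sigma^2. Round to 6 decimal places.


For the 2-parameter normal family, the Fisher metric has:
  g11 = 1/sigma^2, g22 = 2/sigma^2.
sigma = 19, sigma^2 = 361.
g22 = 0.005540

0.005540


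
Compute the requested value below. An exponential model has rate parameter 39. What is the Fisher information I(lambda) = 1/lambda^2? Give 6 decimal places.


Fisher information for exponential: I(lambda) = 1/lambda^2.
lambda = 39, lambda^2 = 1521.
I = 1/1521 = 0.000657

0.000657


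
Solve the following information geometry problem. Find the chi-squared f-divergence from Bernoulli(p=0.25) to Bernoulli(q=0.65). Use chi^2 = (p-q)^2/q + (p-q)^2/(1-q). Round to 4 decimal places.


Chi-squared divergence between Bernoulli distributions:
chi^2 = (p-q)^2/q + (p-q)^2/(1-q).
p = 0.25, q = 0.65, p-q = -0.4.
(p-q)^2 = 0.16.
term1 = 0.16/0.65 = 0.246154.
term2 = 0.16/0.35 = 0.457143.
chi^2 = 0.246154 + 0.457143 = 0.7033

0.7033


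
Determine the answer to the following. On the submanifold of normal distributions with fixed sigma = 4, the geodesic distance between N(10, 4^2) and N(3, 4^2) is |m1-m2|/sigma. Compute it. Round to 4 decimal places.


On the fixed-variance normal subfamily, geodesic distance = |m1-m2|/sigma.
|10 - 3| = 7.
sigma = 4.
d = 7/4 = 1.7500

1.7500


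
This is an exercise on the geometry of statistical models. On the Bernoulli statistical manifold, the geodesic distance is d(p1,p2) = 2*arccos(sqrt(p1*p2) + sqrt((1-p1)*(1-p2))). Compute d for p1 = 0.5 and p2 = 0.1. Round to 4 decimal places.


Geodesic distance on Bernoulli manifold:
d(p1,p2) = 2*arccos(sqrt(p1*p2) + sqrt((1-p1)*(1-p2))).
sqrt(p1*p2) = sqrt(0.5*0.1) = 0.223607.
sqrt((1-p1)*(1-p2)) = sqrt(0.5*0.9) = 0.67082.
arg = 0.223607 + 0.67082 = 0.894427.
d = 2*arccos(0.894427) = 0.9273

0.9273


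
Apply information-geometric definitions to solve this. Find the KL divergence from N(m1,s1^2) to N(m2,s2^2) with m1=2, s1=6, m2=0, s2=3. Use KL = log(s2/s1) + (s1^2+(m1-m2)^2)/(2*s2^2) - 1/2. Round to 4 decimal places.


KL divergence between normal distributions:
KL = log(s2/s1) + (s1^2 + (m1-m2)^2)/(2*s2^2) - 1/2.
log(3/6) = -0.693147.
(6^2 + (2-0)^2)/(2*3^2) = (36 + 4)/18 = 2.222222.
KL = -0.693147 + 2.222222 - 0.5 = 1.0291

1.0291


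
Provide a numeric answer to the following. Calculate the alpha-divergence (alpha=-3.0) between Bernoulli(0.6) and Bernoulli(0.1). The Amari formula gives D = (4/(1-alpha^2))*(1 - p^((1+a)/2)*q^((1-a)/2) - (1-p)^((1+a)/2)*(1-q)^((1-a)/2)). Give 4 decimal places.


Amari alpha-divergence:
D = (4/(1-alpha^2))*(1 - p^((1+a)/2)*q^((1-a)/2) - (1-p)^((1+a)/2)*(1-q)^((1-a)/2)).
alpha = -3.0, p = 0.6, q = 0.1.
e1 = (1+alpha)/2 = -1.0, e2 = (1-alpha)/2 = 2.0.
t1 = p^e1 * q^e2 = 0.6^-1.0 * 0.1^2.0 = 0.016667.
t2 = (1-p)^e1 * (1-q)^e2 = 0.4^-1.0 * 0.9^2.0 = 2.025.
4/(1-alpha^2) = -0.5.
D = -0.5*(1 - 0.016667 - 2.025) = 0.5208

0.5208


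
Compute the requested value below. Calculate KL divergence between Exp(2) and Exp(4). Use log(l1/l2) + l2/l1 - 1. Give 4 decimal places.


KL divergence for exponential family:
KL = log(l1/l2) + l2/l1 - 1.
log(2/4) = -0.693147.
4/2 = 2.0.
KL = -0.693147 + 2.0 - 1 = 0.3069

0.3069


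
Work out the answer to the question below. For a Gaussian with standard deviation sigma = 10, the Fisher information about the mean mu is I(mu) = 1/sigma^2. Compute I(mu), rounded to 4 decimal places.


The Fisher information for the mean of a normal distribution is I(mu) = 1/sigma^2.
sigma = 10, so sigma^2 = 100.
I(mu) = 1/100 = 0.0100

0.0100


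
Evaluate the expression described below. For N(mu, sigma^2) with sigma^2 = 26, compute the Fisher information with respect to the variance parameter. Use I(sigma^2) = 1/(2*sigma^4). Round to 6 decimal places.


Fisher information for variance: I(sigma^2) = 1/(2*sigma^4).
sigma^2 = 26, so sigma^4 = 676.
I = 1/(2*676) = 1/1352 = 0.000740

0.000740


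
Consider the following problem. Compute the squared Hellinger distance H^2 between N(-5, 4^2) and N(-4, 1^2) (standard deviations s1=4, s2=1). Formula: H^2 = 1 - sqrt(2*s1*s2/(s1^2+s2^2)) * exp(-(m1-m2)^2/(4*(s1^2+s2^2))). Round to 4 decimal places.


Squared Hellinger distance for Gaussians:
H^2 = 1 - sqrt(2*s1*s2/(s1^2+s2^2)) * exp(-(m1-m2)^2/(4*(s1^2+s2^2))).
s1^2 = 16, s2^2 = 1, s1^2+s2^2 = 17.
sqrt(2*4*1/(17)) = 0.685994.
(m1-m2)^2 = (-1)^2 = 1.
exp(-1/(4*17)) = exp(-0.014706) = 0.985402.
H^2 = 1 - 0.685994*0.985402 = 0.3240

0.3240


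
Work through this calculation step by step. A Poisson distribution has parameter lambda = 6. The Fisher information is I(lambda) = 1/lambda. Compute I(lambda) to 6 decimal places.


Fisher information for Poisson: I(lambda) = 1/lambda.
lambda = 6.
I(lambda) = 1/6 = 0.166667

0.166667


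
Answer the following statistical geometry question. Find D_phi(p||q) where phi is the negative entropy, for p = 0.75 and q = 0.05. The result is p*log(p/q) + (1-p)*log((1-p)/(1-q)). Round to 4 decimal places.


Bregman divergence with negative entropy generator:
D = p*log(p/q) + (1-p)*log((1-p)/(1-q)).
p = 0.75, q = 0.05.
p*log(p/q) = 0.75*log(0.75/0.05) = 2.031038.
(1-p)*log((1-p)/(1-q)) = 0.25*log(0.25/0.95) = -0.33375.
D = 2.031038 + -0.33375 = 1.6973

1.6973


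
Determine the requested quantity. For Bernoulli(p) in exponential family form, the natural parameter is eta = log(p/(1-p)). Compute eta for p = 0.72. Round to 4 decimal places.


Natural parameter for Bernoulli: eta = log(p/(1-p)).
p = 0.72, 1-p = 0.28.
p/(1-p) = 2.571429.
eta = log(2.571429) = 0.9445

0.9445


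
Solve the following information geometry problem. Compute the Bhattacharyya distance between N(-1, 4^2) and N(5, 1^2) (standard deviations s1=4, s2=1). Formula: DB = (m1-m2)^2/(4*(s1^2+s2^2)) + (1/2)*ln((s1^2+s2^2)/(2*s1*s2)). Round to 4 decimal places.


Bhattacharyya distance between two Gaussians:
DB = (m1-m2)^2/(4*(s1^2+s2^2)) + (1/2)*ln((s1^2+s2^2)/(2*s1*s2)).
(m1-m2)^2 = (-6)^2 = 36.
s1^2+s2^2 = 16 + 1 = 17.
term1 = 36/68 = 0.529412.
term2 = 0.5*ln(17/8.0) = 0.376886.
DB = 0.529412 + 0.376886 = 0.9063

0.9063


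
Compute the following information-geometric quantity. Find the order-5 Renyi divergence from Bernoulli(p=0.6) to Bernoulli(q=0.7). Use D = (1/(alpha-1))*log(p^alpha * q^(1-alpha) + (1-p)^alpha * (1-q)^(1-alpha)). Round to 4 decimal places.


Renyi divergence of order alpha between Bernoulli distributions:
D = (1/(alpha-1))*log(p^alpha * q^(1-alpha) + (1-p)^alpha * (1-q)^(1-alpha)).
alpha = 5, p = 0.6, q = 0.7.
p^alpha * q^(1-alpha) = 0.6^5 * 0.7^-4 = 0.323865.
(1-p)^alpha * (1-q)^(1-alpha) = 0.4^5 * 0.3^-4 = 1.264198.
sum = 0.323865 + 1.264198 = 1.588063.
D = (1/4)*log(1.588063) = 0.1156

0.1156


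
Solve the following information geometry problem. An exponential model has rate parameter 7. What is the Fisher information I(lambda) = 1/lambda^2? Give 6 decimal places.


Fisher information for exponential: I(lambda) = 1/lambda^2.
lambda = 7, lambda^2 = 49.
I = 1/49 = 0.020408

0.020408


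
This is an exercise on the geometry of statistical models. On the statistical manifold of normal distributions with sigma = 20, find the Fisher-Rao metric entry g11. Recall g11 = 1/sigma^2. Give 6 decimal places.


For the 2-parameter normal family, the Fisher metric has:
  g11 = 1/sigma^2, g22 = 2/sigma^2.
sigma = 20, sigma^2 = 400.
g11 = 0.002500

0.002500


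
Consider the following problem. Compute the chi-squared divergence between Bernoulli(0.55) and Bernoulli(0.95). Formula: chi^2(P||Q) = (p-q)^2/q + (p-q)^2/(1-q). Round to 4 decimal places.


Chi-squared divergence between Bernoulli distributions:
chi^2 = (p-q)^2/q + (p-q)^2/(1-q).
p = 0.55, q = 0.95, p-q = -0.4.
(p-q)^2 = 0.16.
term1 = 0.16/0.95 = 0.168421.
term2 = 0.16/0.05 = 3.2.
chi^2 = 0.168421 + 3.2 = 3.3684

3.3684


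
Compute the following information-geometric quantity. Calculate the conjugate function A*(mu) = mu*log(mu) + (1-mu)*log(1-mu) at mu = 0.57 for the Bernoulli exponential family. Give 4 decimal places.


Legendre transform for Bernoulli:
A*(mu) = mu*log(mu) + (1-mu)*log(1-mu).
mu = 0.57, 1-mu = 0.43.
mu*log(mu) = 0.57*log(0.57) = -0.320408.
(1-mu)*log(1-mu) = 0.43*log(0.43) = -0.362907.
A* = -0.320408 + -0.362907 = -0.6833

-0.6833


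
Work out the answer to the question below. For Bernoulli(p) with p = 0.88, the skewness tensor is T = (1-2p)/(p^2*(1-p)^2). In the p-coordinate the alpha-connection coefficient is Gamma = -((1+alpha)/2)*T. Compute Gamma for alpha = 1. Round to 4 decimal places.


Skewness (Amari-Chentsov) tensor: T = (1-2p)/(p^2*(1-p)^2).
p = 0.88, 1-2p = -0.76, p^2 = 0.7744, (1-p)^2 = 0.0144.
T = -0.76/(0.7744 * 0.0144) = -68.153122.
In the p-coordinate, Gamma^(alpha) = Gamma^(0) - (alpha/2)*T with Gamma^(0) = (1/2)*g'(p) = -T/2,
so Gamma^(alpha) = -((1+alpha)/2)*T.
alpha = 1, -(1+alpha)/2 = -1.0.
Gamma = -1.0 * -68.153122 = 68.1531

68.1531


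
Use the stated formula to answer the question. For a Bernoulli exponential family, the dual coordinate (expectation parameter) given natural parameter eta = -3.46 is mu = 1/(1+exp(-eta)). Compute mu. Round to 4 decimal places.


Dual coordinate (expectation parameter) for Bernoulli:
mu = 1/(1+exp(-eta)).
eta = -3.46.
exp(-eta) = exp(3.46) = 31.816977.
mu = 1/(1+31.816977) = 0.0305

0.0305


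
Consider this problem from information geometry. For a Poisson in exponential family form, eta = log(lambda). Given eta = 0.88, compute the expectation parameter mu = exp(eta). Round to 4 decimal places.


Expectation parameter for Poisson exponential family:
mu = exp(eta).
eta = 0.88.
mu = exp(0.88) = 2.4109

2.4109


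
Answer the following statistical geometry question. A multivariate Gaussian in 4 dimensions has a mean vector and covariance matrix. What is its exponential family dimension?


Exponential family dimension calculation:
For 4-dim MVN: mean has 4 params, covariance has 4*5/2 = 10 unique entries.
Total dim = 4 + 10 = 14.

14


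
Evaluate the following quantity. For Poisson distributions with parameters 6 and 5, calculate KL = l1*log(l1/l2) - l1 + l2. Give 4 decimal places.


KL divergence for Poisson:
KL = l1*log(l1/l2) - l1 + l2.
l1 = 6, l2 = 5.
log(6/5) = 0.182322.
l1*log(l1/l2) = 6 * 0.182322 = 1.093929.
KL = 1.093929 - 6 + 5 = 0.0939

0.0939


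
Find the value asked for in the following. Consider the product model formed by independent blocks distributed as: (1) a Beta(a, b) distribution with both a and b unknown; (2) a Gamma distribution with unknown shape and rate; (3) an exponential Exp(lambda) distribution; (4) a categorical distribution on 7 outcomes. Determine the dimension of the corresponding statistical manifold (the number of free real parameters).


The dimension of a statistical manifold equals the number of free
(independent) real parameters of the model. For a product of independent
blocks the parameter counts add.
- Beta (a, b): 2.
- Gamma (shape, rate): 2.
- exponential (lambda): 1.
- categorical on 7 outcomes (probabilities sum to 1): 7-1 = 6.
Total = 2 + 2 + 1 + 6 = 11.
Dimension = 11

11


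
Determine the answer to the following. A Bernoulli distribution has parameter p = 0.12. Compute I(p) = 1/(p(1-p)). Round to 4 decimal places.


For Bernoulli(p), Fisher information is I(p) = 1/(p*(1-p)).
p = 0.12, 1-p = 0.88.
p*(1-p) = 0.1056.
I(p) = 1/0.1056 = 9.4697

9.4697


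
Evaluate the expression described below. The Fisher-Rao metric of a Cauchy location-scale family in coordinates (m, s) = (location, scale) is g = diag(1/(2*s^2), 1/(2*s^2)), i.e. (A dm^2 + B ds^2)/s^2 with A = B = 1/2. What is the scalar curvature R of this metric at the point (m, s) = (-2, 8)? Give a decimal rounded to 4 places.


The metric has the form g = (A dm^2 + B ds^2)/s^2 with A = 1/2, B = 1/2.
Substitute u = sqrt(A/B)*m: g = B*(du^2 + ds^2)/s^2, i.e. B times the
Poincare upper half-plane metric, which has constant Gaussian curvature -1.
Scaling a 2D metric by a constant c divides the Gaussian curvature by c,
so K = -1/B = -1/(1/2) = -2.0000 everywhere (the point (m, s) = (-2, 8) is irrelevant:
the curvature is constant).
Scalar curvature in dimension 2: R = 2K = -2/(1/2) = -4.0000.

-4.0000


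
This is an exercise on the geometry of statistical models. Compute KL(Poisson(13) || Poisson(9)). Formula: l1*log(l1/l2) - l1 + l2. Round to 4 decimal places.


KL divergence for Poisson:
KL = l1*log(l1/l2) - l1 + l2.
l1 = 13, l2 = 9.
log(13/9) = 0.367725.
l1*log(l1/l2) = 13 * 0.367725 = 4.780422.
KL = 4.780422 - 13 + 9 = 0.7804

0.7804


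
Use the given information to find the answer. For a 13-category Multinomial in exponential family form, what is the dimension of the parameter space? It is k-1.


Exponential family dimension calculation:
For Multinomial with k=13 categories, dim = k-1 = 12.

12


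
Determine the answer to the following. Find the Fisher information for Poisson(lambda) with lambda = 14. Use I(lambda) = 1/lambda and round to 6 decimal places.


Fisher information for Poisson: I(lambda) = 1/lambda.
lambda = 14.
I(lambda) = 1/14 = 0.071429

0.071429


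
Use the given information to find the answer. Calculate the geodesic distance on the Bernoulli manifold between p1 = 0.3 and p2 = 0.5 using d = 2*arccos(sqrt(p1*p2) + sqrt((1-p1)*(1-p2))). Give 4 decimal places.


Geodesic distance on Bernoulli manifold:
d(p1,p2) = 2*arccos(sqrt(p1*p2) + sqrt((1-p1)*(1-p2))).
sqrt(p1*p2) = sqrt(0.3*0.5) = 0.387298.
sqrt((1-p1)*(1-p2)) = sqrt(0.7*0.5) = 0.591608.
arg = 0.387298 + 0.591608 = 0.978906.
d = 2*arccos(0.978906) = 0.4115

0.4115


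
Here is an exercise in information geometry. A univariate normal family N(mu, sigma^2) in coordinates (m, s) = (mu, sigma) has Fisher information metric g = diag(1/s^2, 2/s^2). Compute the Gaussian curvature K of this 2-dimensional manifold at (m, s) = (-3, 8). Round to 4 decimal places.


The metric has the form g = (A dm^2 + B ds^2)/s^2 with A = 1, B = 2.
Substitute u = sqrt(A/B)*m: g = B*(du^2 + ds^2)/s^2, i.e. B times the
Poincare upper half-plane metric, which has constant Gaussian curvature -1.
Scaling a 2D metric by a constant c divides the Gaussian curvature by c,
so K = -1/B = -1/(2) = -0.5000 everywhere (the point (m, s) = (-3, 8) is irrelevant:
the curvature is constant).
The requested Gaussian curvature is K = -0.5000.

-0.5000


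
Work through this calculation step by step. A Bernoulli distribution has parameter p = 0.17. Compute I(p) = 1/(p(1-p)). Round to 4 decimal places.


For Bernoulli(p), Fisher information is I(p) = 1/(p*(1-p)).
p = 0.17, 1-p = 0.83.
p*(1-p) = 0.1411.
I(p) = 1/0.1411 = 7.0872

7.0872


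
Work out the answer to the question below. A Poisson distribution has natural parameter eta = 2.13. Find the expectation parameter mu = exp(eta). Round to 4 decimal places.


Expectation parameter for Poisson exponential family:
mu = exp(eta).
eta = 2.13.
mu = exp(2.13) = 8.4149

8.4149


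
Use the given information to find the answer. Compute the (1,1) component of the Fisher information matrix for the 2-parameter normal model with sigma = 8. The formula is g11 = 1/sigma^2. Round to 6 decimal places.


For the 2-parameter normal family, the Fisher metric has:
  g11 = 1/sigma^2, g22 = 2/sigma^2.
sigma = 8, sigma^2 = 64.
g11 = 0.015625

0.015625


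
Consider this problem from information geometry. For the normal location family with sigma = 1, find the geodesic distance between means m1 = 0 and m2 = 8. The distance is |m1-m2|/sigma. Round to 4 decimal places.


On the fixed-variance normal subfamily, geodesic distance = |m1-m2|/sigma.
|0 - 8| = 8.
sigma = 1.
d = 8/1 = 8.0000

8.0000


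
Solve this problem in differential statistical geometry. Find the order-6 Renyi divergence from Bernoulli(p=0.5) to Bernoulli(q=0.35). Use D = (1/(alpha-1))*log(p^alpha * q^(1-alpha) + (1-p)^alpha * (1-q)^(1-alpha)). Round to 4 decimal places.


Renyi divergence of order alpha between Bernoulli distributions:
D = (1/(alpha-1))*log(p^alpha * q^(1-alpha) + (1-p)^alpha * (1-q)^(1-alpha)).
alpha = 6, p = 0.5, q = 0.35.
p^alpha * q^(1-alpha) = 0.5^6 * 0.35^-5 = 2.974951.
(1-p)^alpha * (1-q)^(1-alpha) = 0.5^6 * 0.65^-5 = 0.134665.
sum = 2.974951 + 0.134665 = 3.109615.
D = (1/5)*log(3.109615) = 0.2269

0.2269


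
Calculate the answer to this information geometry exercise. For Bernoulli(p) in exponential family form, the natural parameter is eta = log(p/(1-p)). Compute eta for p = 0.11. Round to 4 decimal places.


Natural parameter for Bernoulli: eta = log(p/(1-p)).
p = 0.11, 1-p = 0.89.
p/(1-p) = 0.123596.
eta = log(0.123596) = -2.0907

-2.0907


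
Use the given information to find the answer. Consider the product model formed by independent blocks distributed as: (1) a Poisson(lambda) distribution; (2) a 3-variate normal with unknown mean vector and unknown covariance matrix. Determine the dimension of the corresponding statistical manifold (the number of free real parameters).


The dimension of a statistical manifold equals the number of free
(independent) real parameters of the model. For a product of independent
blocks the parameter counts add.
- Poisson (lambda): 1.
- 3-variate normal: 3 (mean) + 3*4/2 = 6 (symmetric covariance) = 9.
Total = 1 + 9 = 10.
Dimension = 10

10


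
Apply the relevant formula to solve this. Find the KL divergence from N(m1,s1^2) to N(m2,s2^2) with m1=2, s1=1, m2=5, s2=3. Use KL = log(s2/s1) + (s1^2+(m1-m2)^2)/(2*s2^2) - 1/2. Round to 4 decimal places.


KL divergence between normal distributions:
KL = log(s2/s1) + (s1^2 + (m1-m2)^2)/(2*s2^2) - 1/2.
log(3/1) = 1.098612.
(1^2 + (2-5)^2)/(2*3^2) = (1 + 9)/18 = 0.555556.
KL = 1.098612 + 0.555556 - 0.5 = 1.1542

1.1542


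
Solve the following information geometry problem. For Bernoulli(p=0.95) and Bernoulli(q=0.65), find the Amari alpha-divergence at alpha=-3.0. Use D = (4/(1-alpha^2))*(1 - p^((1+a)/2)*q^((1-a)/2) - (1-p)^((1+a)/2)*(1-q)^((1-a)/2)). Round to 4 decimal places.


Amari alpha-divergence:
D = (4/(1-alpha^2))*(1 - p^((1+a)/2)*q^((1-a)/2) - (1-p)^((1+a)/2)*(1-q)^((1-a)/2)).
alpha = -3.0, p = 0.95, q = 0.65.
e1 = (1+alpha)/2 = -1.0, e2 = (1-alpha)/2 = 2.0.
t1 = p^e1 * q^e2 = 0.95^-1.0 * 0.65^2.0 = 0.444737.
t2 = (1-p)^e1 * (1-q)^e2 = 0.05^-1.0 * 0.35^2.0 = 2.45.
4/(1-alpha^2) = -0.5.
D = -0.5*(1 - 0.444737 - 2.45) = 0.9474

0.9474


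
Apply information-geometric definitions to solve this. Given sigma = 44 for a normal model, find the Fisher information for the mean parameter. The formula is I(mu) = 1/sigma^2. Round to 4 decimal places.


The Fisher information for the mean of a normal distribution is I(mu) = 1/sigma^2.
sigma = 44, so sigma^2 = 1936.
I(mu) = 1/1936 = 0.0005

0.0005


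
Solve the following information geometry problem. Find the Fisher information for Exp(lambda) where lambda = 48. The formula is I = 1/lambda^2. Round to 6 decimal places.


Fisher information for exponential: I(lambda) = 1/lambda^2.
lambda = 48, lambda^2 = 2304.
I = 1/2304 = 0.000434

0.000434


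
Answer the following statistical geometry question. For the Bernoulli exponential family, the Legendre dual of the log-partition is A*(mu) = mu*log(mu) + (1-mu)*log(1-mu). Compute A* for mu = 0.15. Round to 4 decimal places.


Legendre transform for Bernoulli:
A*(mu) = mu*log(mu) + (1-mu)*log(1-mu).
mu = 0.15, 1-mu = 0.85.
mu*log(mu) = 0.15*log(0.15) = -0.284568.
(1-mu)*log(1-mu) = 0.85*log(0.85) = -0.138141.
A* = -0.284568 + -0.138141 = -0.4227

-0.4227


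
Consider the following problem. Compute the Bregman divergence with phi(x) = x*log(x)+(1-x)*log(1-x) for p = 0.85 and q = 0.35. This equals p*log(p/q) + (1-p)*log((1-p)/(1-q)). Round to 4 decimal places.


Bregman divergence with negative entropy generator:
D = p*log(p/q) + (1-p)*log((1-p)/(1-q)).
p = 0.85, q = 0.35.
p*log(p/q) = 0.85*log(0.85/0.35) = 0.754208.
(1-p)*log((1-p)/(1-q)) = 0.15*log(0.15/0.65) = -0.219951.
D = 0.754208 + -0.219951 = 0.5343

0.5343


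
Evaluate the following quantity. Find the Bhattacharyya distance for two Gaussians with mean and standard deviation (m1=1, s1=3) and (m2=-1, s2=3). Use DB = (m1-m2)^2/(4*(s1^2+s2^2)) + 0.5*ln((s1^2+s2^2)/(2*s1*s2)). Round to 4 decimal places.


Bhattacharyya distance between two Gaussians:
DB = (m1-m2)^2/(4*(s1^2+s2^2)) + (1/2)*ln((s1^2+s2^2)/(2*s1*s2)).
(m1-m2)^2 = (2)^2 = 4.
s1^2+s2^2 = 9 + 9 = 18.
term1 = 4/72 = 0.055556.
term2 = 0.5*ln(18/18.0) = 0.0.
DB = 0.055556 + 0.0 = 0.0556

0.0556


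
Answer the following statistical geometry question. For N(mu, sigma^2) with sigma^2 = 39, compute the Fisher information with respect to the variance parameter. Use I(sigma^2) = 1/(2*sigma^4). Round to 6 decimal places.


Fisher information for variance: I(sigma^2) = 1/(2*sigma^4).
sigma^2 = 39, so sigma^4 = 1521.
I = 1/(2*1521) = 1/3042 = 0.000329

0.000329


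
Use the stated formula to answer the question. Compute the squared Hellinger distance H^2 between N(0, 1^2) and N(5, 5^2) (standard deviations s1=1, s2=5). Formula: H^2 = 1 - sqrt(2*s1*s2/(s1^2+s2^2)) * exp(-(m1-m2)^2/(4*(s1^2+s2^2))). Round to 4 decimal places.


Squared Hellinger distance for Gaussians:
H^2 = 1 - sqrt(2*s1*s2/(s1^2+s2^2)) * exp(-(m1-m2)^2/(4*(s1^2+s2^2))).
s1^2 = 1, s2^2 = 25, s1^2+s2^2 = 26.
sqrt(2*1*5/(26)) = 0.620174.
(m1-m2)^2 = (-5)^2 = 25.
exp(-25/(4*26)) = exp(-0.240385) = 0.786325.
H^2 = 1 - 0.620174*0.786325 = 0.5123

0.5123


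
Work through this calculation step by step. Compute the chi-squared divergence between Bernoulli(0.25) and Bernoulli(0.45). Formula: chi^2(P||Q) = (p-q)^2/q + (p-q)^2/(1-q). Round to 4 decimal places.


Chi-squared divergence between Bernoulli distributions:
chi^2 = (p-q)^2/q + (p-q)^2/(1-q).
p = 0.25, q = 0.45, p-q = -0.2.
(p-q)^2 = 0.04.
term1 = 0.04/0.45 = 0.088889.
term2 = 0.04/0.55 = 0.072727.
chi^2 = 0.088889 + 0.072727 = 0.1616

0.1616


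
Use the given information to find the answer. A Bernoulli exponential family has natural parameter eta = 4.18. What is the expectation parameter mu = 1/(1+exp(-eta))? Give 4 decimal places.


Dual coordinate (expectation parameter) for Bernoulli:
mu = 1/(1+exp(-eta)).
eta = 4.18.
exp(-eta) = exp(-4.18) = 0.015299.
mu = 1/(1+0.015299) = 0.9849

0.9849


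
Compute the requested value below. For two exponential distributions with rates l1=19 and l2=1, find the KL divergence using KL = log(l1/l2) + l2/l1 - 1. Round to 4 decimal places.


KL divergence for exponential family:
KL = log(l1/l2) + l2/l1 - 1.
log(19/1) = 2.944439.
1/19 = 0.052632.
KL = 2.944439 + 0.052632 - 1 = 1.9971

1.9971


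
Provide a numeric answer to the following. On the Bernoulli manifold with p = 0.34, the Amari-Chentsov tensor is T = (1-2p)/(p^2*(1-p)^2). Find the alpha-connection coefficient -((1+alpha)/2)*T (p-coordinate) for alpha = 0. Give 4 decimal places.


Skewness (Amari-Chentsov) tensor: T = (1-2p)/(p^2*(1-p)^2).
p = 0.34, 1-2p = 0.32, p^2 = 0.1156, (1-p)^2 = 0.4356.
T = 0.32/(0.1156 * 0.4356) = 6.354835.
In the p-coordinate, Gamma^(alpha) = Gamma^(0) - (alpha/2)*T with Gamma^(0) = (1/2)*g'(p) = -T/2,
so Gamma^(alpha) = -((1+alpha)/2)*T.
alpha = 0, -(1+alpha)/2 = -0.5.
Gamma = -0.5 * 6.354835 = -3.1774

-3.1774


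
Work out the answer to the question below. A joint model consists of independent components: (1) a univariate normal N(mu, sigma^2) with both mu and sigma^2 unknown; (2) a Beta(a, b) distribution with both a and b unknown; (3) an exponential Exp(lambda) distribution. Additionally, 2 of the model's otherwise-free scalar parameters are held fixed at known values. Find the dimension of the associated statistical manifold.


The dimension of a statistical manifold equals the number of free
(independent) real parameters of the model. For a product of independent
blocks the parameter counts add.
- normal (mu, sigma^2): 2.
- Beta (a, b): 2.
- exponential (lambda): 1.
Total = 2 + 2 + 1 = 5.
2 parameter(s) fixed at known values: 5 - 2 = 3.
Dimension = 3

3


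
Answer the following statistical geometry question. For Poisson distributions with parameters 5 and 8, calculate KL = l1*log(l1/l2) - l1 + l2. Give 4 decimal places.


KL divergence for Poisson:
KL = l1*log(l1/l2) - l1 + l2.
l1 = 5, l2 = 8.
log(5/8) = -0.470004.
l1*log(l1/l2) = 5 * -0.470004 = -2.350018.
KL = -2.350018 - 5 + 8 = 0.6500

0.6500


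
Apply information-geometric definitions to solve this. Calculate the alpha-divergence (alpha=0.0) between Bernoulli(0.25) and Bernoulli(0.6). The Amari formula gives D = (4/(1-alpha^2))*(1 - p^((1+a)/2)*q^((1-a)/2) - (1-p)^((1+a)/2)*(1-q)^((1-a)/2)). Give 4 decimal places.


Amari alpha-divergence:
D = (4/(1-alpha^2))*(1 - p^((1+a)/2)*q^((1-a)/2) - (1-p)^((1+a)/2)*(1-q)^((1-a)/2)).
alpha = 0.0, p = 0.25, q = 0.6.
e1 = (1+alpha)/2 = 0.5, e2 = (1-alpha)/2 = 0.5.
t1 = p^e1 * q^e2 = 0.25^0.5 * 0.6^0.5 = 0.387298.
t2 = (1-p)^e1 * (1-q)^e2 = 0.75^0.5 * 0.4^0.5 = 0.547723.
4/(1-alpha^2) = 4.0.
D = 4.0*(1 - 0.387298 - 0.547723) = 0.2599

0.2599


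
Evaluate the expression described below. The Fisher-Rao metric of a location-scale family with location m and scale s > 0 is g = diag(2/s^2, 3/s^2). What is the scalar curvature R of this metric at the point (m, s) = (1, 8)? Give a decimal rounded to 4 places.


The metric has the form g = (A dm^2 + B ds^2)/s^2 with A = 2, B = 3.
Substitute u = sqrt(A/B)*m: g = B*(du^2 + ds^2)/s^2, i.e. B times the
Poincare upper half-plane metric, which has constant Gaussian curvature -1.
Scaling a 2D metric by a constant c divides the Gaussian curvature by c,
so K = -1/B = -1/(3) = -0.3333 everywhere (the point (m, s) = (1, 8) is irrelevant:
the curvature is constant).
Scalar curvature in dimension 2: R = 2K = -2/(3) = -0.6667.

-0.6667


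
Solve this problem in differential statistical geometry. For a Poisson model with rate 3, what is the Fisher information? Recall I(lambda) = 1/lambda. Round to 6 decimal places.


Fisher information for Poisson: I(lambda) = 1/lambda.
lambda = 3.
I(lambda) = 1/3 = 0.333333

0.333333


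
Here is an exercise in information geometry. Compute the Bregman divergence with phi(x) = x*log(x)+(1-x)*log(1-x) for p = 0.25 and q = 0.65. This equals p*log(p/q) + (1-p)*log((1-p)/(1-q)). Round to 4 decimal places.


Bregman divergence with negative entropy generator:
D = p*log(p/q) + (1-p)*log((1-p)/(1-q)).
p = 0.25, q = 0.65.
p*log(p/q) = 0.25*log(0.25/0.65) = -0.238878.
(1-p)*log((1-p)/(1-q)) = 0.75*log(0.75/0.35) = 0.571605.
D = -0.238878 + 0.571605 = 0.3327

0.3327


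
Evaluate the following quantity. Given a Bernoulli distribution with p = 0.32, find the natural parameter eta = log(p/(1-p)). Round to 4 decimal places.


Natural parameter for Bernoulli: eta = log(p/(1-p)).
p = 0.32, 1-p = 0.68.
p/(1-p) = 0.470588.
eta = log(0.470588) = -0.7538

-0.7538


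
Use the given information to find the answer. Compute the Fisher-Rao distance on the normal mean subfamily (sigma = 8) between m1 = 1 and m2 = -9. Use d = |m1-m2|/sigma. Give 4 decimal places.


On the fixed-variance normal subfamily, geodesic distance = |m1-m2|/sigma.
|1 - -9| = 10.
sigma = 8.
d = 10/8 = 1.2500

1.2500


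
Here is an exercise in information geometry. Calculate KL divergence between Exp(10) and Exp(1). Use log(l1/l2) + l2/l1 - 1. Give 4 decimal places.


KL divergence for exponential family:
KL = log(l1/l2) + l2/l1 - 1.
log(10/1) = 2.302585.
1/10 = 0.1.
KL = 2.302585 + 0.1 - 1 = 1.4026

1.4026


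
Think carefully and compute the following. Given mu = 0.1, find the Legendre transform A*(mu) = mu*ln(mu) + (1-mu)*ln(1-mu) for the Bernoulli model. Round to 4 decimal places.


Legendre transform for Bernoulli:
A*(mu) = mu*log(mu) + (1-mu)*log(1-mu).
mu = 0.1, 1-mu = 0.9.
mu*log(mu) = 0.1*log(0.1) = -0.230259.
(1-mu)*log(1-mu) = 0.9*log(0.9) = -0.094824.
A* = -0.230259 + -0.094824 = -0.3251

-0.3251


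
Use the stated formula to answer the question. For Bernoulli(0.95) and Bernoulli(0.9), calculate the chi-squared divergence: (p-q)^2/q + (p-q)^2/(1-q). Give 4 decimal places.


Chi-squared divergence between Bernoulli distributions:
chi^2 = (p-q)^2/q + (p-q)^2/(1-q).
p = 0.95, q = 0.9, p-q = 0.05.
(p-q)^2 = 0.0025.
term1 = 0.0025/0.9 = 0.002778.
term2 = 0.0025/0.1 = 0.025.
chi^2 = 0.002778 + 0.025 = 0.0278

0.0278


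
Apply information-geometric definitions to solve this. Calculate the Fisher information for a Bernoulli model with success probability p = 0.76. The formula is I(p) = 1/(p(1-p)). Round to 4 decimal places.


For Bernoulli(p), Fisher information is I(p) = 1/(p*(1-p)).
p = 0.76, 1-p = 0.24.
p*(1-p) = 0.1824.
I(p) = 1/0.1824 = 5.4825

5.4825


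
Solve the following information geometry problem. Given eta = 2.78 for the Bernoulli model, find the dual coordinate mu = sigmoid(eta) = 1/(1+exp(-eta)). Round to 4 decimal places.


Dual coordinate (expectation parameter) for Bernoulli:
mu = 1/(1+exp(-eta)).
eta = 2.78.
exp(-eta) = exp(-2.78) = 0.062039.
mu = 1/(1+0.062039) = 0.9416

0.9416


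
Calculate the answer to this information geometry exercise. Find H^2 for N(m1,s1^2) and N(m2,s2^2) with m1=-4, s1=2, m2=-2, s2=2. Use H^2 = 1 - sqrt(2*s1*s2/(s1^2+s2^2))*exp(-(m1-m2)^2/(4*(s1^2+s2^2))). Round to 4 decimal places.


Squared Hellinger distance for Gaussians:
H^2 = 1 - sqrt(2*s1*s2/(s1^2+s2^2)) * exp(-(m1-m2)^2/(4*(s1^2+s2^2))).
s1^2 = 4, s2^2 = 4, s1^2+s2^2 = 8.
sqrt(2*2*2/(8)) = 1.0.
(m1-m2)^2 = (-2)^2 = 4.
exp(-4/(4*8)) = exp(-0.125) = 0.882497.
H^2 = 1 - 1.0*0.882497 = 0.1175

0.1175


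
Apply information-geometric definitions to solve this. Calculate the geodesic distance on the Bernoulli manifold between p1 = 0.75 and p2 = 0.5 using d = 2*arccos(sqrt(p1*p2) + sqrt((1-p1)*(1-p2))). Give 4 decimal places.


Geodesic distance on Bernoulli manifold:
d(p1,p2) = 2*arccos(sqrt(p1*p2) + sqrt((1-p1)*(1-p2))).
sqrt(p1*p2) = sqrt(0.75*0.5) = 0.612372.
sqrt((1-p1)*(1-p2)) = sqrt(0.25*0.5) = 0.353553.
arg = 0.612372 + 0.353553 = 0.965926.
d = 2*arccos(0.965926) = 0.5236

0.5236
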